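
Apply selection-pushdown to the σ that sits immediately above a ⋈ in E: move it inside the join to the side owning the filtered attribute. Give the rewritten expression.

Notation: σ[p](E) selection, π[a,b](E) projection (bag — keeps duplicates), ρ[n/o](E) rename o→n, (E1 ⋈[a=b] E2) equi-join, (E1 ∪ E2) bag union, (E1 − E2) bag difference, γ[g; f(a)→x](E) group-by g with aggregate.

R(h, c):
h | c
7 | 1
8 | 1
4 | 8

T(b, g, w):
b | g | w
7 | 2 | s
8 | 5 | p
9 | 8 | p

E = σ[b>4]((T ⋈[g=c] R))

σ filters on b, owned by the left side.
E' = (σ[b>4](T) ⋈[g=c] R)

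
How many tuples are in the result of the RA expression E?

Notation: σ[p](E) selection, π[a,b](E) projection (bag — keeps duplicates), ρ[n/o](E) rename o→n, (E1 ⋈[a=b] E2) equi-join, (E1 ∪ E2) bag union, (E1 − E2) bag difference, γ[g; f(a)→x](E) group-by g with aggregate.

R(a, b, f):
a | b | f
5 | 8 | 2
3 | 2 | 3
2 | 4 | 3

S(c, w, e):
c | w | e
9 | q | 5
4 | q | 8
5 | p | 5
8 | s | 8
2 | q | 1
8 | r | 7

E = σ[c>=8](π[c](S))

Per-node cardinality:
  S → 6
  π[c](S) → 6
  σ[c>=8](π[c](S)) → 3

|E| = 3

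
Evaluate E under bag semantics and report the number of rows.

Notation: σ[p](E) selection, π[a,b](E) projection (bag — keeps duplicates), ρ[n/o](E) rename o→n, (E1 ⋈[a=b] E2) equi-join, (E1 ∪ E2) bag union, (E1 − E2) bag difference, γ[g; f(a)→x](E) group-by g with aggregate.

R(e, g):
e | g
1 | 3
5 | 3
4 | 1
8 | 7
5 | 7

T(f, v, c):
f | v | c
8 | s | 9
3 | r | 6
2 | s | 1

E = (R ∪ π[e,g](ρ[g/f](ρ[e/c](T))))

Stepwise |·|:
  R → 5
  T → 3
  ρ[e/c](T) → 3
  ρ[g/f](ρ[e/c](T)) → 3
  π[e,g](ρ[g/f](ρ[e/c](T))) → 3
  (R ∪ π[e,g](ρ[g/f](ρ[e/c](T)))) → 8

|E| = 8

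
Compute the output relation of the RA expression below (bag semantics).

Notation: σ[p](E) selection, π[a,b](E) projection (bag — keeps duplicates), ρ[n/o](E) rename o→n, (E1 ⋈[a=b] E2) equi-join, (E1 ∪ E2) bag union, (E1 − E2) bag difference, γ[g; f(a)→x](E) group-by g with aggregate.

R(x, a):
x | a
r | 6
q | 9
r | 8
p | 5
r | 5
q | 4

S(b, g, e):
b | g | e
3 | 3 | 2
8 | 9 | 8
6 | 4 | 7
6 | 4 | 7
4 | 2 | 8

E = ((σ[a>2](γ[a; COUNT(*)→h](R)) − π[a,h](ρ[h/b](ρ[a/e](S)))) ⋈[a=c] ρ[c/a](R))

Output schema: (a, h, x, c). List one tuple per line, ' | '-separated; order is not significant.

Per-node cardinality:
  R → 6
  γ[a; COUNT(*)→h](R) → 5
  σ[a>2](γ[a; COUNT(*)→h](R)) → 5
  S → 5
  ρ[a/e](S) → 5
  ρ[h/b](ρ[a/e](S)) → 5
  π[a,h](ρ[h/b](ρ[a/e](S))) → 5
  (σ[a>2](γ[a; COUNT(*)→h](R)) − π[a,h](ρ[h/b](ρ[a/e](S)))) → 5
  R → 6
  ρ[c/a](R) → 6
  ((σ[a>2](γ[a; COUNT(*)→h](R)) − π[a,h](ρ[h/b](ρ[a/e](S)))) ⋈[a=c] ρ[c/a](R)) → 6

== RESULT ==
a | h | x | c
4 | 1 | q | 4
5 | 2 | p | 5
5 | 2 | r | 5
6 | 1 | r | 6
8 | 1 | r | 8
9 | 1 | q | 9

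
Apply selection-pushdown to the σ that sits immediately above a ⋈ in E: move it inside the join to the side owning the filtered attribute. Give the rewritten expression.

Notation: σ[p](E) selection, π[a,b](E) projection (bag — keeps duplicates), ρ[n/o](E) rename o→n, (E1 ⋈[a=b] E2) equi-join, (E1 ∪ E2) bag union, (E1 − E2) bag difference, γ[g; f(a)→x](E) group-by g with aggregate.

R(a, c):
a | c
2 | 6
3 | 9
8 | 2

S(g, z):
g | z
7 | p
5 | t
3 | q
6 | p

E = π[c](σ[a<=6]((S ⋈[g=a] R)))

σ filters on a, owned by the right side.
E' = π[c]((S ⋈[g=a] σ[a<=6](R)))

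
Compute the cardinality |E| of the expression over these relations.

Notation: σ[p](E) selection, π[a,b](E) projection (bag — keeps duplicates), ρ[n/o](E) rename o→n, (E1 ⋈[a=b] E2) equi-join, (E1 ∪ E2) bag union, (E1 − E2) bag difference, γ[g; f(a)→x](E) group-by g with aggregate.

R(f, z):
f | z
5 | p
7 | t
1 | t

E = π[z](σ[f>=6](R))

Subexpression sizes:
  R → 3
  σ[f>=6](R) → 1
  π[z](σ[f>=6](R)) → 1

|E| = 1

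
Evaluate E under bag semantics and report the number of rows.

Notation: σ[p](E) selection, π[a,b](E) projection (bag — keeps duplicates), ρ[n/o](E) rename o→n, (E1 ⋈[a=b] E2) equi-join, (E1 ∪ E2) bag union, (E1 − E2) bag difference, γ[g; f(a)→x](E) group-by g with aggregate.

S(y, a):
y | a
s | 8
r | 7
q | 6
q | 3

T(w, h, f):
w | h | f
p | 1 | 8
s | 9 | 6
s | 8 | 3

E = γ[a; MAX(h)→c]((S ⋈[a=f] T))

Per-node cardinality:
  S → 4
  T → 3
  (S ⋈[a=f] T) → 3
  γ[a; MAX(h)→c]((S ⋈[a=f] T)) → 3

|E| = 3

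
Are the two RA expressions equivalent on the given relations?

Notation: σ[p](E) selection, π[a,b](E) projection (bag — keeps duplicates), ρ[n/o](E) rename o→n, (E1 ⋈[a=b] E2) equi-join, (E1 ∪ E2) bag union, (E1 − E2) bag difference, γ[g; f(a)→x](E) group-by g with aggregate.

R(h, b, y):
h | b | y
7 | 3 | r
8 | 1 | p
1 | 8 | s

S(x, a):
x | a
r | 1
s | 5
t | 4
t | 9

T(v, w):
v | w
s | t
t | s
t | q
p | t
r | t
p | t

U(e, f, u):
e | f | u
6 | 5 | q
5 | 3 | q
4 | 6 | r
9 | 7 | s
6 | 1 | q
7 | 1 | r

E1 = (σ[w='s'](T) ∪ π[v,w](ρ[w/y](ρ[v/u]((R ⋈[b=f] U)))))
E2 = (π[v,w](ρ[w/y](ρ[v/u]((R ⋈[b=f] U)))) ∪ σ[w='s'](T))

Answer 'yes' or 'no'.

E1 per-node cardinality:
  T → 6
  σ[w='s'](T) → 1
  R → 3
  U → 6
  (R ⋈[b=f] U) → 3
  ρ[v/u]((R ⋈[b=f] U)) → 3
  ρ[w/y](ρ[v/u]((R ⋈[b=f] U))) → 3
  π[v,w](ρ[w/y](ρ[v/u]((R ⋈[b=f] U)))) → 3
  (σ[w='s'](T) ∪ π[v,w](ρ[w/y](ρ[v/u]((R ⋈[b=f] U))))) → 4
E2 per-node cardinality:
  R → 3
  U → 6
  (R ⋈[b=f] U) → 3
  ρ[v/u]((R ⋈[b=f] U)) → 3
  ρ[w/y](ρ[v/u]((R ⋈[b=f] U))) → 3
  π[v,w](ρ[w/y](ρ[v/u]((R ⋈[b=f] U)))) → 3
  T → 6
  σ[w='s'](T) → 1
  (π[v,w](ρ[w/y](ρ[v/u]((R ⋈[b=f] U)))) ∪ σ[w='s'](T)) → 4

E1 and E2 produce the same multiset:
v | w
q | p
q | r
r | p
t | s

yes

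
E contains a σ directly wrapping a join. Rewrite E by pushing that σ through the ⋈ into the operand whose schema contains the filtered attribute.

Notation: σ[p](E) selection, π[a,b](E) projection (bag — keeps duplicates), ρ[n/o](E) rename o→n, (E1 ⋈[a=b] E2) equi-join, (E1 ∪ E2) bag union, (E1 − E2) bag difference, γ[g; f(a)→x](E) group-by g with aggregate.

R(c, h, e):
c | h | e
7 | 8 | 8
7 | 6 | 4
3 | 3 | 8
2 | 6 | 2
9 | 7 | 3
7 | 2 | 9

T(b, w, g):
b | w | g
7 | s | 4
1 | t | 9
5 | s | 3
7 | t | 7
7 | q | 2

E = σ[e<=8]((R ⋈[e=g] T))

σ filters on e, owned by the left side.
E' = (σ[e<=8](R) ⋈[e=g] T)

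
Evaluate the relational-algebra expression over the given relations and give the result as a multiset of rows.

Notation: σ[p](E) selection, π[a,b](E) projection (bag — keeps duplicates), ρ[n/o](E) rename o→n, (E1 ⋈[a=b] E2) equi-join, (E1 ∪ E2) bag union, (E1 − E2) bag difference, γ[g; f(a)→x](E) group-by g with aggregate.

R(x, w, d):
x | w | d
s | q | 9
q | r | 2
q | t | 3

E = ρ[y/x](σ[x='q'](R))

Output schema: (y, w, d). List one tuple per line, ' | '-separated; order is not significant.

Per-node cardinality:
  R → 3
  σ[x='q'](R) → 2
  ρ[y/x](σ[x='q'](R)) → 2

== RESULT ==
y | w | d
q | r | 2
q | t | 3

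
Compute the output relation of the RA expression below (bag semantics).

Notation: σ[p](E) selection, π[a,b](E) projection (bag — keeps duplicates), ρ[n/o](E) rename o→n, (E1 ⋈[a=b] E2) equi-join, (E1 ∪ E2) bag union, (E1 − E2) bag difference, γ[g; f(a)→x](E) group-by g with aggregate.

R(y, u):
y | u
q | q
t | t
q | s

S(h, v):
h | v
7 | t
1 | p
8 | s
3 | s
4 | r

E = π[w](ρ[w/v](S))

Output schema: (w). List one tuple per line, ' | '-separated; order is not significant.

Stepwise |·|:
  S → 5
  ρ[w/v](S) → 5
  π[w](ρ[w/v](S)) → 5

== RESULT ==
w
p
r
s
s
t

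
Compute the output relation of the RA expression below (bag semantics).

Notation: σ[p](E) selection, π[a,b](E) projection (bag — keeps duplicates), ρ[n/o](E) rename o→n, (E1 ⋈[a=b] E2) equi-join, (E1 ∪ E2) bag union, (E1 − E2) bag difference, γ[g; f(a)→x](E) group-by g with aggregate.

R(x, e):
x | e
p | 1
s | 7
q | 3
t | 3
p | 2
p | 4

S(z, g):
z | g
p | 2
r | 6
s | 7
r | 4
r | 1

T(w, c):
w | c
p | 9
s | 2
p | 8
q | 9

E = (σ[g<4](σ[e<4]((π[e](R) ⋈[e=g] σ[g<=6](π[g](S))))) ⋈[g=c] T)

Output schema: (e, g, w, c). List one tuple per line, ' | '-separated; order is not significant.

Row counts bottom-up:
  R → 6
  π[e](R) → 6
  S → 5
  π[g](S) → 5
  σ[g<=6](π[g](S)) → 4
  (π[e](R) ⋈[e=g] σ[g<=6](π[g](S))) → 3
  σ[e<4]((π[e](R) ⋈[e=g] σ[g<=6](π[g](S)))) → 2
  σ[g<4](σ[e<4]((π[e](R) ⋈[e=g] σ[g<=6](π[g](S))))) → 2
  T → 4
  (σ[g<4](σ[e<4]((π[e](R) ⋈[e=g] σ[g<=6](π[g](S))))) ⋈[g=c] T) → 1

== RESULT ==
e | g | w | c
2 | 2 | s | 2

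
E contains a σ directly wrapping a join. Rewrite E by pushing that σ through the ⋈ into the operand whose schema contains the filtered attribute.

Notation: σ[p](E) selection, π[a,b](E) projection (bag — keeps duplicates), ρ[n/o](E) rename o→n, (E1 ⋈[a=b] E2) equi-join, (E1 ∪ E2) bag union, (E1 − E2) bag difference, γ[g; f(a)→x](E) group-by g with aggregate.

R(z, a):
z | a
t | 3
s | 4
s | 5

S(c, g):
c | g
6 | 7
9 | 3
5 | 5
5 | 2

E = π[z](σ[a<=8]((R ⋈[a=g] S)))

σ filters on a, owned by the left side.
E' = π[z]((σ[a<=8](R) ⋈[a=g] S))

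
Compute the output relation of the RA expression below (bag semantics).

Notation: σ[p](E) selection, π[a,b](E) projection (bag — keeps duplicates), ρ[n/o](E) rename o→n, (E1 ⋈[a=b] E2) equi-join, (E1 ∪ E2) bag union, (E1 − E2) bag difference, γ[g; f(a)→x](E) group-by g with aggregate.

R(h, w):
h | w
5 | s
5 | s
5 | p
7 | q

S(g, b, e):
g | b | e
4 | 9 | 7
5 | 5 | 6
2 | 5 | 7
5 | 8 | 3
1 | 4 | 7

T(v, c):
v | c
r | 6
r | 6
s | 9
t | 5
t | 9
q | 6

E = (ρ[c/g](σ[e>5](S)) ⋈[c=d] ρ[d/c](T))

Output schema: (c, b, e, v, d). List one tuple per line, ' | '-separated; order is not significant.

Per-node cardinality:
  S → 5
  σ[e>5](S) → 4
  ρ[c/g](σ[e>5](S)) → 4
  T → 6
  ρ[d/c](T) → 6
  (ρ[c/g](σ[e>5](S)) ⋈[c=d] ρ[d/c](T)) → 1

== RESULT ==
c | b | e | v | d
5 | 5 | 6 | t | 5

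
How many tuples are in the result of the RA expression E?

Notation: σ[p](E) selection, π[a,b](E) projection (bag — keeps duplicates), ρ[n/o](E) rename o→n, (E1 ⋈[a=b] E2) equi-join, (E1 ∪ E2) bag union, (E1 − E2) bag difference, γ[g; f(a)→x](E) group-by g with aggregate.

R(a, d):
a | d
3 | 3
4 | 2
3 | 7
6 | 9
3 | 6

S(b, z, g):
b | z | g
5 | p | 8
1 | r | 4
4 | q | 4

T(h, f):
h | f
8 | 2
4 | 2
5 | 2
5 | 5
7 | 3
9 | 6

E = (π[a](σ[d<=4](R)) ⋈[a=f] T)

Stepwise |·|:
  R → 5
  σ[d<=4](R) → 2
  π[a](σ[d<=4](R)) → 2
  T → 6
  (π[a](σ[d<=4](R)) ⋈[a=f] T) → 1

|E| = 1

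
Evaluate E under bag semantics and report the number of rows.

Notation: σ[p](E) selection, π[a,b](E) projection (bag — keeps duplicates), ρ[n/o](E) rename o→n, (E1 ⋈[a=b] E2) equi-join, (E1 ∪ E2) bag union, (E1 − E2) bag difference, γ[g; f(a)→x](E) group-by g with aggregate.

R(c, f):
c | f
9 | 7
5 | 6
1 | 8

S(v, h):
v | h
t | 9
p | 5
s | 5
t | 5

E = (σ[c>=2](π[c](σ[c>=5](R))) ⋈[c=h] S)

Subexpression sizes:
  R → 3
  σ[c>=5](R) → 2
  π[c](σ[c>=5](R)) → 2
  σ[c>=2](π[c](σ[c>=5](R))) → 2
  S → 4
  (σ[c>=2](π[c](σ[c>=5](R))) ⋈[c=h] S) → 4

|E| = 4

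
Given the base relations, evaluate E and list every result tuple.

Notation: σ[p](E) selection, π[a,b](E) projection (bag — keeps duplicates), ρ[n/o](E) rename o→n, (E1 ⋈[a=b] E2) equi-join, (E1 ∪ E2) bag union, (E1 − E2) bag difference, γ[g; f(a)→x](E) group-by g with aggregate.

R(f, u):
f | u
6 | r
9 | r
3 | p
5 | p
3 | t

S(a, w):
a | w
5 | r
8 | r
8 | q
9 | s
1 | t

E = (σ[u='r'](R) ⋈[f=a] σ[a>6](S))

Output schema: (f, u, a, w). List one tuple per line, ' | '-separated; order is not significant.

Row counts bottom-up:
  R → 5
  σ[u='r'](R) → 2
  S → 5
  σ[a>6](S) → 3
  (σ[u='r'](R) ⋈[f=a] σ[a>6](S)) → 1

== RESULT ==
f | u | a | w
9 | r | 9 | s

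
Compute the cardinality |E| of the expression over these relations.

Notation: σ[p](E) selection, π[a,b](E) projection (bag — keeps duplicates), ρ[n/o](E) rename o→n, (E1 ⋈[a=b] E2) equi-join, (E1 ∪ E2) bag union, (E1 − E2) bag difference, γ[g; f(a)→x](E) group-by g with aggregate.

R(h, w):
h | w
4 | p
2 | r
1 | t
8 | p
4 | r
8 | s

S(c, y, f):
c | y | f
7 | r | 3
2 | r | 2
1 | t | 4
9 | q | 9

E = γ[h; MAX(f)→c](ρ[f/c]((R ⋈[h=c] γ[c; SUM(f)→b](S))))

Per-node cardinality:
  R → 6
  S → 4
  γ[c; SUM(f)→b](S) → 4
  (R ⋈[h=c] γ[c; SUM(f)→b](S)) → 2
  ρ[f/c]((R ⋈[h=c] γ[c; SUM(f)→b](S))) → 2
  γ[h; MAX(f)→c](ρ[f/c]((R ⋈[h=c] γ[c; SUM(f)→b](S)))) → 2

|E| = 2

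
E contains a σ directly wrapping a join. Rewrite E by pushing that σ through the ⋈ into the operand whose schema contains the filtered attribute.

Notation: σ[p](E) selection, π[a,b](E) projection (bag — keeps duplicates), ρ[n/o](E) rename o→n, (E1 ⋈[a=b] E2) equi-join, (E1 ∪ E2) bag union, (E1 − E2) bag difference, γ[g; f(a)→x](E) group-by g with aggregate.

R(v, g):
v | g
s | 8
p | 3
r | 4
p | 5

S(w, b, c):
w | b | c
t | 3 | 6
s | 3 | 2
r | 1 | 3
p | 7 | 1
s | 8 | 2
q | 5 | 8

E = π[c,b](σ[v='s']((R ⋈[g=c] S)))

σ filters on v, owned by the left side.
E' = π[c,b]((σ[v='s'](R) ⋈[g=c] S))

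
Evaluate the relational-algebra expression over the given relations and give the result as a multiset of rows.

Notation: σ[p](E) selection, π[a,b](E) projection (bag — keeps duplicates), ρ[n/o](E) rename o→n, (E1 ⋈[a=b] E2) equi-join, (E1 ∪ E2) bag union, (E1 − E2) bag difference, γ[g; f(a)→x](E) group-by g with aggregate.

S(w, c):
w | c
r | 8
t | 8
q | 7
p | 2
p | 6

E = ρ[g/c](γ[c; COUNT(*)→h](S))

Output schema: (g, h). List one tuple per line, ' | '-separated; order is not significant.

Per-node cardinality:
  S → 5
  γ[c; COUNT(*)→h](S) → 4
  ρ[g/c](γ[c; COUNT(*)→h](S)) → 4

== RESULT ==
g | h
2 | 1
6 | 1
7 | 1
8 | 2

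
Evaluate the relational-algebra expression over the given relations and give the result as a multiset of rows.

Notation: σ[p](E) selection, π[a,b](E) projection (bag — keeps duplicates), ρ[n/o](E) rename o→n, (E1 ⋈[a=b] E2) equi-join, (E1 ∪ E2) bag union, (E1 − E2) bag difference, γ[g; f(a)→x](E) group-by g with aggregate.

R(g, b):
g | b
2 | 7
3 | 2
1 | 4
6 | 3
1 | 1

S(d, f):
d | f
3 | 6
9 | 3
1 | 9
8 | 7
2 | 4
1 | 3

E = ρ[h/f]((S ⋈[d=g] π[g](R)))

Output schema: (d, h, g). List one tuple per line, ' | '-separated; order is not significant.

Subexpression sizes:
  S → 6
  R → 5
  π[g](R) → 5
  (S ⋈[d=g] π[g](R)) → 6
  ρ[h/f]((S ⋈[d=g] π[g](R))) → 6

== RESULT ==
d | h | g
1 | 3 | 1
1 | 3 | 1
1 | 9 | 1
1 | 9 | 1
2 | 4 | 2
3 | 6 | 3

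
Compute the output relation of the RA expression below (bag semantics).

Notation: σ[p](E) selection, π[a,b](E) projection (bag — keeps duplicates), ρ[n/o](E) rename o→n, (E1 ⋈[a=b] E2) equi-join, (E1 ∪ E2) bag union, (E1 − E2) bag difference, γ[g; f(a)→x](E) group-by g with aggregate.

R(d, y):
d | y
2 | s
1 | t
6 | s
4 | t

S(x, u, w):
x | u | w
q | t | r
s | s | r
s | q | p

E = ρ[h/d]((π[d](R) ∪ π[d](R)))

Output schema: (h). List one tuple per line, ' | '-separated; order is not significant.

Per-node cardinality:
  R → 4
  π[d](R) → 4
  R → 4
  π[d](R) → 4
  (π[d](R) ∪ π[d](R)) → 8
  ρ[h/d]((π[d](R) ∪ π[d](R))) → 8

== RESULT ==
h
1
1
2
2
4
4
6
6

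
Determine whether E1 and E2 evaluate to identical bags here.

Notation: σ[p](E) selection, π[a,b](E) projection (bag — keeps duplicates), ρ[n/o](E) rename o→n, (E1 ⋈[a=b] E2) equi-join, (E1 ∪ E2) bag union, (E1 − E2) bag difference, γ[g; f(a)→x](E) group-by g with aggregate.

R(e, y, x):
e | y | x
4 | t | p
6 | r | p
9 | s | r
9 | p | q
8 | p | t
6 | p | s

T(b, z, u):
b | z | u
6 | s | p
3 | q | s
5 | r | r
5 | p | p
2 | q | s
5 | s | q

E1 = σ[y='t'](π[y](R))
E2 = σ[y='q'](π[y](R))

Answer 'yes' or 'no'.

E1 stepwise |·|:
  R → 6
  π[y](R) → 6
  σ[y='t'](π[y](R)) → 1
E2 stepwise |·|:
  R → 6
  π[y](R) → 6
  σ[y='q'](π[y](R)) → 0

E1 result:
y
t
E2 result:
y
(0 rows)
Witness: ('t',) appears 1× in E1 but 0× in E2.

no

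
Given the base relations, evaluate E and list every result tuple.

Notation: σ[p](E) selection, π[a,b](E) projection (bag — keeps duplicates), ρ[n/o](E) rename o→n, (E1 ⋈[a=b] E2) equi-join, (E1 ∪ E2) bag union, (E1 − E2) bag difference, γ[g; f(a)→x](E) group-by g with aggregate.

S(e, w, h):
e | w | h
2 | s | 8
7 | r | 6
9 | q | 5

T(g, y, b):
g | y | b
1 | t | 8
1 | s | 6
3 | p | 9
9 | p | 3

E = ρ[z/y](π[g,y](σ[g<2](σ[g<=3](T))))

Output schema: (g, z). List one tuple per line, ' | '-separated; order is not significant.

Stepwise |·|:
  T → 4
  σ[g<=3](T) → 3
  σ[g<2](σ[g<=3](T)) → 2
  π[g,y](σ[g<2](σ[g<=3](T))) → 2
  ρ[z/y](π[g,y](σ[g<2](σ[g<=3](T)))) → 2

== RESULT ==
g | z
1 | s
1 | t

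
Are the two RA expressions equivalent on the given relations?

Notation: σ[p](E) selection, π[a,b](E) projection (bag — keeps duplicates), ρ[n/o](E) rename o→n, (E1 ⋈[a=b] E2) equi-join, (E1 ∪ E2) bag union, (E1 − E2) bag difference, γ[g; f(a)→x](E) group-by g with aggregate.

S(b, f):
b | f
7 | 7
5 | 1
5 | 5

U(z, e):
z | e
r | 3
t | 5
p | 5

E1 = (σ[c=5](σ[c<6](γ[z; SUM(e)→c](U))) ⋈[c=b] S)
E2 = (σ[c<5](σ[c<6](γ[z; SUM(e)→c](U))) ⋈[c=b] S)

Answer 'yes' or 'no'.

E1 stepwise |·|:
  U → 3
  γ[z; SUM(e)→c](U) → 3
  σ[c<6](γ[z; SUM(e)→c](U)) → 3
  σ[c=5](σ[c<6](γ[z; SUM(e)→c](U))) → 2
  S → 3
  (σ[c=5](σ[c<6](γ[z; SUM(e)→c](U))) ⋈[c=b] S) → 4
E2 stepwise |·|:
  U → 3
  γ[z; SUM(e)→c](U) → 3
  σ[c<6](γ[z; SUM(e)→c](U)) → 3
  σ[c<5](σ[c<6](γ[z; SUM(e)→c](U))) → 1
  S → 3
  (σ[c<5](σ[c<6](γ[z; SUM(e)→c](U))) ⋈[c=b] S) → 0

E1 result:
z | c | b | f
p | 5 | 5 | 1
p | 5 | 5 | 5
t | 5 | 5 | 1
t | 5 | 5 | 5
E2 result:
z | c | b | f
(0 rows)
Witness: ('p', 5, 5, 1) appears 1× in E1 but 0× in E2.

no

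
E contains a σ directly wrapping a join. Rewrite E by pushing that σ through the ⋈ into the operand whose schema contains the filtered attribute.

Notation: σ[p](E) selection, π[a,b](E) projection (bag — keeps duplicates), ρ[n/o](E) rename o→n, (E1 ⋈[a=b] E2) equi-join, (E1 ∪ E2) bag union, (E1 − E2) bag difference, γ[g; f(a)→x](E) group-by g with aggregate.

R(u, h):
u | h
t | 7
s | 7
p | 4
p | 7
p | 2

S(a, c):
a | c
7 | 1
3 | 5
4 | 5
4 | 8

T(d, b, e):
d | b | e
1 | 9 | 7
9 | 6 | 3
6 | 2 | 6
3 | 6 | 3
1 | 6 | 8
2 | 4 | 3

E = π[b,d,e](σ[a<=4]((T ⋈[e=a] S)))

σ filters on a, owned by the right side.
E' = π[b,d,e]((T ⋈[e=a] σ[a<=4](S)))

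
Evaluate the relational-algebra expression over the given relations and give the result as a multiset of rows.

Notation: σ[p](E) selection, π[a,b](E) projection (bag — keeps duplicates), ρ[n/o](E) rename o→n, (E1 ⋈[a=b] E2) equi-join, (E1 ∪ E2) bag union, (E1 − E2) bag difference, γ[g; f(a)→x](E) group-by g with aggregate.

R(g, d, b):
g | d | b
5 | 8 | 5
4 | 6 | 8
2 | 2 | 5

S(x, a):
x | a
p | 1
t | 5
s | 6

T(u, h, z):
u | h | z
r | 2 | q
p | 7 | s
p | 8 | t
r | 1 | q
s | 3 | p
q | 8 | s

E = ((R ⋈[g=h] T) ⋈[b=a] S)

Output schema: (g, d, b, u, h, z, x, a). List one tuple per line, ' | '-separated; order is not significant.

Row counts bottom-up:
  R → 3
  T → 6
  (R ⋈[g=h] T) → 1
  S → 3
  ((R ⋈[g=h] T) ⋈[b=a] S) → 1

== RESULT ==
g | d | b | u | h | z | x | a
2 | 2 | 5 | r | 2 | q | t | 5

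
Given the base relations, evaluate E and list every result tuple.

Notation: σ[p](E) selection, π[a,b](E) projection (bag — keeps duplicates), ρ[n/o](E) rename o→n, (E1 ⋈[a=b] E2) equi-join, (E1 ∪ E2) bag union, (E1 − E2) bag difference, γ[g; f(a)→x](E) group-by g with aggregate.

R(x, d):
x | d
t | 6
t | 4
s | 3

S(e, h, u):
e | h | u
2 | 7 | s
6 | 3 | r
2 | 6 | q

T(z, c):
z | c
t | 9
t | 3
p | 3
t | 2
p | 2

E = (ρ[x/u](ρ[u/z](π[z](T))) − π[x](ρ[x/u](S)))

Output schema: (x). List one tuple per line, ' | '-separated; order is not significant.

Subexpression sizes:
  T → 5
  π[z](T) → 5
  ρ[u/z](π[z](T)) → 5
  ρ[x/u](ρ[u/z](π[z](T))) → 5
  S → 3
  ρ[x/u](S) → 3
  π[x](ρ[x/u](S)) → 3
  (ρ[x/u](ρ[u/z](π[z](T))) − π[x](ρ[x/u](S))) → 5

== RESULT ==
x
p
p
t
t
t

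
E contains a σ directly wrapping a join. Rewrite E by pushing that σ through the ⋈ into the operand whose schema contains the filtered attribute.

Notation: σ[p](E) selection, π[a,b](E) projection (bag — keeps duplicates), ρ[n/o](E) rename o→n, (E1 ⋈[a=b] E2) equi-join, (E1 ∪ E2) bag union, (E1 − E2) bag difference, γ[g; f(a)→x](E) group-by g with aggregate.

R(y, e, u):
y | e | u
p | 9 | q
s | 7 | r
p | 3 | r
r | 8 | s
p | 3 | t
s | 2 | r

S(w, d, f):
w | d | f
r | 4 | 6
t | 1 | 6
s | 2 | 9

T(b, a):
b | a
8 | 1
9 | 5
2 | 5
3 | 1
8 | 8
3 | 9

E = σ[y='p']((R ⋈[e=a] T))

σ filters on y, owned by the left side.
E' = (σ[y='p'](R) ⋈[e=a] T)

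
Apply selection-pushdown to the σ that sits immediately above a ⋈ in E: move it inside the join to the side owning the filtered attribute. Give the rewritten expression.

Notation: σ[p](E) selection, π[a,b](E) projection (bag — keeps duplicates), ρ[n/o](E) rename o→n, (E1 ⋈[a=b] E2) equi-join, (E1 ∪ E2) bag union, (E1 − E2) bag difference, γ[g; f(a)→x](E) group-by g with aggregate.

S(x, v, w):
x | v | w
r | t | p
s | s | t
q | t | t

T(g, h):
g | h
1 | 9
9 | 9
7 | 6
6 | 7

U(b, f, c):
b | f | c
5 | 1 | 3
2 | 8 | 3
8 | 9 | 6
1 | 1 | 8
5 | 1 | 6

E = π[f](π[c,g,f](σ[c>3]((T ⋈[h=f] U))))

σ filters on c, owned by the right side.
E' = π[f](π[c,g,f]((T ⋈[h=f] σ[c>3](U))))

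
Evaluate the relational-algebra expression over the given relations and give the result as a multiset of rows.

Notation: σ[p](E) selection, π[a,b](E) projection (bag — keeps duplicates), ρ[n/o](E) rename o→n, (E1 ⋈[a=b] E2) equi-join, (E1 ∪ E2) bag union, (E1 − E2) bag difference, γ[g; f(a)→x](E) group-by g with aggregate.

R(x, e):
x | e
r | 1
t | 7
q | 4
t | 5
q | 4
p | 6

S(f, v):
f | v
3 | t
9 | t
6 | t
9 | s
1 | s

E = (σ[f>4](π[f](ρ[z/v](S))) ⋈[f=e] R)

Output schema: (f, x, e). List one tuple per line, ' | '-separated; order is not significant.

Subexpression sizes:
  S → 5
  ρ[z/v](S) → 5
  π[f](ρ[z/v](S)) → 5
  σ[f>4](π[f](ρ[z/v](S))) → 3
  R → 6
  (σ[f>4](π[f](ρ[z/v](S))) ⋈[f=e] R) → 1

== RESULT ==
f | x | e
6 | p | 6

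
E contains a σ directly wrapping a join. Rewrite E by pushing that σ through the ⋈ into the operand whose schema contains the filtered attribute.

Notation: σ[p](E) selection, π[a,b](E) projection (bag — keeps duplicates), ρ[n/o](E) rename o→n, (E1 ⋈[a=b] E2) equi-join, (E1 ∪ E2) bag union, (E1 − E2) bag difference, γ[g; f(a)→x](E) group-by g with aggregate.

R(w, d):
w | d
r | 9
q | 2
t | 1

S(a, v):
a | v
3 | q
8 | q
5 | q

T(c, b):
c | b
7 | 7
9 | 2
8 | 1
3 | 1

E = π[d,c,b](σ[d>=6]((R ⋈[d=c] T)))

σ filters on d, owned by the left side.
E' = π[d,c,b]((σ[d>=6](R) ⋈[d=c] T))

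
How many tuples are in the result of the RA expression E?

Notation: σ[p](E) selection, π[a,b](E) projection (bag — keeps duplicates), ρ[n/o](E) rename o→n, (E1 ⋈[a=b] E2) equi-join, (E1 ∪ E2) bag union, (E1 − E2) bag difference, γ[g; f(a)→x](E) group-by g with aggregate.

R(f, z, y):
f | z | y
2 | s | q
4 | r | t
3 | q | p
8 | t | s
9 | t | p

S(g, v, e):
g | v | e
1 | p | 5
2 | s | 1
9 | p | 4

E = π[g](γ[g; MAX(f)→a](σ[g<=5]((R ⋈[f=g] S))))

Row counts bottom-up:
  R → 5
  S → 3
  (R ⋈[f=g] S) → 2
  σ[g<=5]((R ⋈[f=g] S)) → 1
  γ[g; MAX(f)→a](σ[g<=5]((R ⋈[f=g] S))) → 1
  π[g](γ[g; MAX(f)→a](σ[g<=5]((R ⋈[f=g] S)))) → 1

|E| = 1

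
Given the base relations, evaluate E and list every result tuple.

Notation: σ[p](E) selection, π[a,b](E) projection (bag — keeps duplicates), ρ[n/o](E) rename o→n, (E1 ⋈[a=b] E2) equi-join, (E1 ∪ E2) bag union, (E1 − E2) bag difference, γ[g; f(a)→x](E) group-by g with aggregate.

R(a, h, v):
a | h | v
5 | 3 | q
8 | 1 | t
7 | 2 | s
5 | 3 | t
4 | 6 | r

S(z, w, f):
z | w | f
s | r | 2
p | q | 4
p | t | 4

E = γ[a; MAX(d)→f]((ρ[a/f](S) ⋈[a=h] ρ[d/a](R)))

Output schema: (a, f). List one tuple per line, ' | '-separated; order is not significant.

Row counts bottom-up:
  S → 3
  ρ[a/f](S) → 3
  R → 5
  ρ[d/a](R) → 5
  (ρ[a/f](S) ⋈[a=h] ρ[d/a](R)) → 1
  γ[a; MAX(d)→f]((ρ[a/f](S) ⋈[a=h] ρ[d/a](R))) → 1

== RESULT ==
a | f
2 | 7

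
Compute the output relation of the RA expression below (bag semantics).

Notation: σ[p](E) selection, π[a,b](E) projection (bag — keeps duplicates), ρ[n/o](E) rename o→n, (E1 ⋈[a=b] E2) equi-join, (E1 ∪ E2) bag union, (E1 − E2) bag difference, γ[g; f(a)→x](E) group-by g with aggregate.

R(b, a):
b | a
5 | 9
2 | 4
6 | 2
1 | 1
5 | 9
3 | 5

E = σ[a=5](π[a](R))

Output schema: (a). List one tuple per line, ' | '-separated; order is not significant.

Per-node cardinality:
  R → 6
  π[a](R) → 6
  σ[a=5](π[a](R)) → 1

== RESULT ==
a
5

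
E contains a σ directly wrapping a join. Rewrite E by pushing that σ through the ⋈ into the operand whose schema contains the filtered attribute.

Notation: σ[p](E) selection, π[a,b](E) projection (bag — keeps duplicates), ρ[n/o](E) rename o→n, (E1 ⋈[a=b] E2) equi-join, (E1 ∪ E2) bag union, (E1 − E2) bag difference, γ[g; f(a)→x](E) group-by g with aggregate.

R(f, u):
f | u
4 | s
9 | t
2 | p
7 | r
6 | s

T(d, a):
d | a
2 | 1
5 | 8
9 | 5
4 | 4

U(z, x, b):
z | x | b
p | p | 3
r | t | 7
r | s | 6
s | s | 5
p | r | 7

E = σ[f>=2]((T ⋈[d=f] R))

σ filters on f, owned by the right side.
E' = (T ⋈[d=f] σ[f>=2](R))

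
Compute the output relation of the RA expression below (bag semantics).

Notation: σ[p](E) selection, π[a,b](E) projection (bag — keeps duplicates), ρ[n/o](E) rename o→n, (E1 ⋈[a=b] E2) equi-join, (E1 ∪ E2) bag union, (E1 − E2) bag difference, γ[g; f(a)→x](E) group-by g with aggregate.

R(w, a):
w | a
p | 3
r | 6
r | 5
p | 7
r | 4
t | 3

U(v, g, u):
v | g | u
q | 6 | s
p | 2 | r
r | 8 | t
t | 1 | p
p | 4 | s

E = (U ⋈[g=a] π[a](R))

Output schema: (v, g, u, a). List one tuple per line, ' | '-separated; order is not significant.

Row counts bottom-up:
  U → 5
  R → 6
  π[a](R) → 6
  (U ⋈[g=a] π[a](R)) → 2

== RESULT ==
v | g | u | a
p | 4 | s | 4
q | 6 | s | 6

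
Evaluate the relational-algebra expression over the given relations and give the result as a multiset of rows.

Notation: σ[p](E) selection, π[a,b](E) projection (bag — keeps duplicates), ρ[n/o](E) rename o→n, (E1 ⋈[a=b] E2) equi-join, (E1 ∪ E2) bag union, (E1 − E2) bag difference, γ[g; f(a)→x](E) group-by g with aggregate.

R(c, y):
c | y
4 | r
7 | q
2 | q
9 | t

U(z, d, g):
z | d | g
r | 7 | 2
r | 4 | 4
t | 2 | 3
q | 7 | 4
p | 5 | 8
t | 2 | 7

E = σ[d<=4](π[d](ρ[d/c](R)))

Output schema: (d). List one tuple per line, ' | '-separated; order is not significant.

Row counts bottom-up:
  R → 4
  ρ[d/c](R) → 4
  π[d](ρ[d/c](R)) → 4
  σ[d<=4](π[d](ρ[d/c](R))) → 2

== RESULT ==
d
2
4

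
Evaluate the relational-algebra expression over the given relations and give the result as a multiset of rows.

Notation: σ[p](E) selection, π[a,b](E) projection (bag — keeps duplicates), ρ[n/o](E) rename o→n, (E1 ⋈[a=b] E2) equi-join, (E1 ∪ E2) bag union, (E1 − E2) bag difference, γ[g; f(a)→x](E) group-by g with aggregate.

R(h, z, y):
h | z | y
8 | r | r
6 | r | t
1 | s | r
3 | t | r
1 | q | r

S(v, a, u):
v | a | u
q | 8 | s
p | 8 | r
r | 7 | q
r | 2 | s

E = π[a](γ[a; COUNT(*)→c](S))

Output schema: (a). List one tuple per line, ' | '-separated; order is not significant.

Per-node cardinality:
  S → 4
  γ[a; COUNT(*)→c](S) → 3
  π[a](γ[a; COUNT(*)→c](S)) → 3

== RESULT ==
a
2
7
8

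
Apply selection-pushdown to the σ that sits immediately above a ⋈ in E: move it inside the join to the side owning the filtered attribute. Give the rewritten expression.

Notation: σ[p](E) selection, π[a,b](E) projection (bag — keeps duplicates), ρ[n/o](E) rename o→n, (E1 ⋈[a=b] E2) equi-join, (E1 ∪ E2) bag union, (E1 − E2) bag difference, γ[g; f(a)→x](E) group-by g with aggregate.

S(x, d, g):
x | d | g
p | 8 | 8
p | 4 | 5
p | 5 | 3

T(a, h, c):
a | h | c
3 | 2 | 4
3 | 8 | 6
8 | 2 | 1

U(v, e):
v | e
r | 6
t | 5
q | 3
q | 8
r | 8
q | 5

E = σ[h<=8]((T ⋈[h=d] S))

σ filters on h, owned by the left side.
E' = (σ[h<=8](T) ⋈[h=d] S)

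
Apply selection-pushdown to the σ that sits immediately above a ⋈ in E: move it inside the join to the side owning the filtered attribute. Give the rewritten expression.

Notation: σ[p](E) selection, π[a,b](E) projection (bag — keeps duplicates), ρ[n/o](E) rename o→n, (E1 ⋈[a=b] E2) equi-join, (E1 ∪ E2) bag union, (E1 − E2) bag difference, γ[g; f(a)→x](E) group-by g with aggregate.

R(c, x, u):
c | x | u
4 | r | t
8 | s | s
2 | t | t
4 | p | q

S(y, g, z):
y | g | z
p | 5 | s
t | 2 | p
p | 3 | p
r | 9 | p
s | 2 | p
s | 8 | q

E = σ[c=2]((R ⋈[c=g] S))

σ filters on c, owned by the left side.
E' = (σ[c=2](R) ⋈[c=g] S)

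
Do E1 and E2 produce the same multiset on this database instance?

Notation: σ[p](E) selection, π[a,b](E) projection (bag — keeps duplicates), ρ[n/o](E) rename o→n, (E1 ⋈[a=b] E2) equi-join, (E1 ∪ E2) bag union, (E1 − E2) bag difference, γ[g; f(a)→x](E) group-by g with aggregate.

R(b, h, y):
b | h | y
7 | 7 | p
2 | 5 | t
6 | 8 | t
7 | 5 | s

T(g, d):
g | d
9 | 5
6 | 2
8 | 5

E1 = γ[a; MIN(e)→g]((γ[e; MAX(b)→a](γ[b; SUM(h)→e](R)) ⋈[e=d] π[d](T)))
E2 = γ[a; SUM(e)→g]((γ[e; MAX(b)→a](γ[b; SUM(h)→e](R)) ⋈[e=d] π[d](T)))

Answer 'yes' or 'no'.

E1 stepwise |·|:
  R → 4
  γ[b; SUM(h)→e](R) → 3
  γ[e; MAX(b)→a](γ[b; SUM(h)→e](R)) → 3
  T → 3
  π[d](T) → 3
  (γ[e; MAX(b)→a](γ[b; SUM(h)→e](R)) ⋈[e=d] π[d](T)) → 2
  γ[a; MIN(e)→g]((γ[e; MAX(b)→a](γ[b; SUM(h)→e](R)) ⋈[e=d] π[d](T))) → 1
E2 stepwise |·|:
  R → 4
  γ[b; SUM(h)→e](R) → 3
  γ[e; MAX(b)→a](γ[b; SUM(h)→e](R)) → 3
  T → 3
  π[d](T) → 3
  (γ[e; MAX(b)→a](γ[b; SUM(h)→e](R)) ⋈[e=d] π[d](T)) → 2
  γ[a; SUM(e)→g]((γ[e; MAX(b)→a](γ[b; SUM(h)→e](R)) ⋈[e=d] π[d](T))) → 1

E1 result:
a | g
2 | 5
E2 result:
a | g
2 | 10
Witness: (2, 10) appears 0× in E1 but 1× in E2.

no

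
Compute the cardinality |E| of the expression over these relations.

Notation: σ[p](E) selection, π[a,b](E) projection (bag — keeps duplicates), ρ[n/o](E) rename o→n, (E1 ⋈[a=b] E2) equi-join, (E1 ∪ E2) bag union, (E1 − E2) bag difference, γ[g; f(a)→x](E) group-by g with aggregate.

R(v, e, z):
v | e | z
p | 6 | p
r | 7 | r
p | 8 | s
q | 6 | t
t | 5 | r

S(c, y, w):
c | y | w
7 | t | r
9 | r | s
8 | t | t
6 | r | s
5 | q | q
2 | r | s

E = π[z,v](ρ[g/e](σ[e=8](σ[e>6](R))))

Per-node cardinality:
  R → 5
  σ[e>6](R) → 2
  σ[e=8](σ[e>6](R)) → 1
  ρ[g/e](σ[e=8](σ[e>6](R))) → 1
  π[z,v](ρ[g/e](σ[e=8](σ[e>6](R)))) → 1

|E| = 1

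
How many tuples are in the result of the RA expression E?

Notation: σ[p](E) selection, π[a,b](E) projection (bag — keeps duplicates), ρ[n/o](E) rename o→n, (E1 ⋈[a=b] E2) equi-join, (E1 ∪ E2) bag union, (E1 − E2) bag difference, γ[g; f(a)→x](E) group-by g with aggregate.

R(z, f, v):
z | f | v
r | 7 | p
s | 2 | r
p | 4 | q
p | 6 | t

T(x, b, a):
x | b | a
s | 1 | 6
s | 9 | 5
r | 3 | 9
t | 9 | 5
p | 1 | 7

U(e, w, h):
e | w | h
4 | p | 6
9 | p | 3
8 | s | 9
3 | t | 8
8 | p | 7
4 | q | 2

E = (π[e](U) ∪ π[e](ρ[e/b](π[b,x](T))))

Subexpression sizes:
  U → 6
  π[e](U) → 6
  T → 5
  π[b,x](T) → 5
  ρ[e/b](π[b,x](T)) → 5
  π[e](ρ[e/b](π[b,x](T))) → 5
  (π[e](U) ∪ π[e](ρ[e/b](π[b,x](T)))) → 11

|E| = 11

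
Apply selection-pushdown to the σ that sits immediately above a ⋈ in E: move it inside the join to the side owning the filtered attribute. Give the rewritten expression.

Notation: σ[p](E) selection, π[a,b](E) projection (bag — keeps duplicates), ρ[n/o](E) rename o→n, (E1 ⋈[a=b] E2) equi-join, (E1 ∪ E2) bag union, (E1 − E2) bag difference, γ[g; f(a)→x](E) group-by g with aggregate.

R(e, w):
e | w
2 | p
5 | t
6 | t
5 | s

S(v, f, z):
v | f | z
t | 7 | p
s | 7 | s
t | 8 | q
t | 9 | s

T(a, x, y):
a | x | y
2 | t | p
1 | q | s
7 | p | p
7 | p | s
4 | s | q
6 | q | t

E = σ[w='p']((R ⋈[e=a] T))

σ filters on w, owned by the left side.
E' = (σ[w='p'](R) ⋈[e=a] T)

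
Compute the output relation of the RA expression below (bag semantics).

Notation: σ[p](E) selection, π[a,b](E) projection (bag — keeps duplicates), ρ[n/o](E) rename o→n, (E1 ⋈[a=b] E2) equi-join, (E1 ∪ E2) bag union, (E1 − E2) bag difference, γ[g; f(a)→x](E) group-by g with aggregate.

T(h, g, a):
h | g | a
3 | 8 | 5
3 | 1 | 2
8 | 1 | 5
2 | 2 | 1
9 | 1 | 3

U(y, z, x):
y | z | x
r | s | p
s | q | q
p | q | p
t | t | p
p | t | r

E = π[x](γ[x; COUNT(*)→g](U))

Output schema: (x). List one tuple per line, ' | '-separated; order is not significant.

Stepwise |·|:
  U → 5
  γ[x; COUNT(*)→g](U) → 3
  π[x](γ[x; COUNT(*)→g](U)) → 3

== RESULT ==
x
p
q
r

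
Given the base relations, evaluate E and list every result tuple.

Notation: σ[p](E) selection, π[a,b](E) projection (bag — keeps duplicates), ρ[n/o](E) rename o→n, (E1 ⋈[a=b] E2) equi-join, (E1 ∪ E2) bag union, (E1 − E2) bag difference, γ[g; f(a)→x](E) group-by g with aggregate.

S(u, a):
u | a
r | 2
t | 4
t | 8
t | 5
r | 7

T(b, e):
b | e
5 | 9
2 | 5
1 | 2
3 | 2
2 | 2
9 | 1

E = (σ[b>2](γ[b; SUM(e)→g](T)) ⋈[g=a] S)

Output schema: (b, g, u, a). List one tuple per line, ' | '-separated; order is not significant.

Row counts bottom-up:
  T → 6
  γ[b; SUM(e)→g](T) → 5
  σ[b>2](γ[b; SUM(e)→g](T)) → 3
  S → 5
  (σ[b>2](γ[b; SUM(e)→g](T)) ⋈[g=a] S) → 1

== RESULT ==
b | g | u | a
3 | 2 | r | 2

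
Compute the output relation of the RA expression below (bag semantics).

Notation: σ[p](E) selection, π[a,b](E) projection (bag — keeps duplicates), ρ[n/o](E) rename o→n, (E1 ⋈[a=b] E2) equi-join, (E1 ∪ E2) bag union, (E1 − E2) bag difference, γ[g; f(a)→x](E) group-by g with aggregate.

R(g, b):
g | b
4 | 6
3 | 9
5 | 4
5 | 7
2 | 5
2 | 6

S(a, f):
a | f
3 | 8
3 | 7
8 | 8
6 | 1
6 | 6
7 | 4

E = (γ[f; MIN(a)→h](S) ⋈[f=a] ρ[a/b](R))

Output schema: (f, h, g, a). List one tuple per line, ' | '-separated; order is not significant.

Stepwise |·|:
  S → 6
  γ[f; MIN(a)→h](S) → 5
  R → 6
  ρ[a/b](R) → 6
  (γ[f; MIN(a)→h](S) ⋈[f=a] ρ[a/b](R)) → 4

== RESULT ==
f | h | g | a
4 | 7 | 5 | 4
6 | 6 | 2 | 6
6 | 6 | 4 | 6
7 | 3 | 5 | 7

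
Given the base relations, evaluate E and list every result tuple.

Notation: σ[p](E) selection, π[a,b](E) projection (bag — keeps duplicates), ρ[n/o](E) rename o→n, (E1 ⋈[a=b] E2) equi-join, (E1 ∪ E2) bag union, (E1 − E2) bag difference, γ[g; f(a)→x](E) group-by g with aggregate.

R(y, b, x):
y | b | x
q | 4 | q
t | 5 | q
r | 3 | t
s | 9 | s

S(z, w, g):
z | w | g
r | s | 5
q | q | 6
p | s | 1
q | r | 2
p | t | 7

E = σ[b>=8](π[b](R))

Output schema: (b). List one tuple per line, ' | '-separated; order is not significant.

Per-node cardinality:
  R → 4
  π[b](R) → 4
  σ[b>=8](π[b](R)) → 1

== RESULT ==
b
9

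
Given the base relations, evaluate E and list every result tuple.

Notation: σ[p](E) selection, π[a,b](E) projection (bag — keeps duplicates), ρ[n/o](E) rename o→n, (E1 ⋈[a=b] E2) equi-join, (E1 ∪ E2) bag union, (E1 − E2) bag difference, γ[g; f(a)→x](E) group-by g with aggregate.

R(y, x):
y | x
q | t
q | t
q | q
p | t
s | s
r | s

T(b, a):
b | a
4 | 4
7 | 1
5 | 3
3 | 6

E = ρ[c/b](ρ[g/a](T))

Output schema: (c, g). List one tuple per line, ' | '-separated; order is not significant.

Stepwise |·|:
  T → 4
  ρ[g/a](T) → 4
  ρ[c/b](ρ[g/a](T)) → 4

== RESULT ==
c | g
3 | 6
4 | 4
5 | 3
7 | 1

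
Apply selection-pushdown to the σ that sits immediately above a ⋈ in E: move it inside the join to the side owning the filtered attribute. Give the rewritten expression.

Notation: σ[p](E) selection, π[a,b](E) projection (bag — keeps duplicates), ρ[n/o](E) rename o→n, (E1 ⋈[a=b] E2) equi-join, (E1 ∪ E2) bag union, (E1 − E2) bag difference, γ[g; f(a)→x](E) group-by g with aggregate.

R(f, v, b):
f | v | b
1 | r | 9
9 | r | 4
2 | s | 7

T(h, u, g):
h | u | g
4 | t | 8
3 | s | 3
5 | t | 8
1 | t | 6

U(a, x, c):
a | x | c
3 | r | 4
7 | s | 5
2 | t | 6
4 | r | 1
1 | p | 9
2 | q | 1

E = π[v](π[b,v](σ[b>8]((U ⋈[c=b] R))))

σ filters on b, owned by the right side.
E' = π[v](π[b,v]((U ⋈[c=b] σ[b>8](R))))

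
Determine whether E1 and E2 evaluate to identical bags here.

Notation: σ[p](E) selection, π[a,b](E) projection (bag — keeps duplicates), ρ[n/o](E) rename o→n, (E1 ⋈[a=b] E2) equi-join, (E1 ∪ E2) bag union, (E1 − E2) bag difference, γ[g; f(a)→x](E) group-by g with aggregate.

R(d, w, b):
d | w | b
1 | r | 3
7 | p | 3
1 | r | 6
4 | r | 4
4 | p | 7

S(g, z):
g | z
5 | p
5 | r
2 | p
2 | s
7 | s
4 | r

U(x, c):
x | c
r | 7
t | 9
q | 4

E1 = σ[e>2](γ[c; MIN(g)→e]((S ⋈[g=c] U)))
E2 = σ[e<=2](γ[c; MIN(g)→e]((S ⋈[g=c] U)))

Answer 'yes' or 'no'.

E1 stepwise |·|:
  S → 6
  U → 3
  (S ⋈[g=c] U) → 2
  γ[c; MIN(g)→e]((S ⋈[g=c] U)) → 2
  σ[e>2](γ[c; MIN(g)→e]((S ⋈[g=c] U))) → 2
E2 stepwise |·|:
  S → 6
  U → 3
  (S ⋈[g=c] U) → 2
  γ[c; MIN(g)→e]((S ⋈[g=c] U)) → 2
  σ[e<=2](γ[c; MIN(g)→e]((S ⋈[g=c] U))) → 0

E1 result:
c | e
4 | 4
7 | 7
E2 result:
c | e
(0 rows)
Witness: (4, 4) appears 1× in E1 but 0× in E2.

no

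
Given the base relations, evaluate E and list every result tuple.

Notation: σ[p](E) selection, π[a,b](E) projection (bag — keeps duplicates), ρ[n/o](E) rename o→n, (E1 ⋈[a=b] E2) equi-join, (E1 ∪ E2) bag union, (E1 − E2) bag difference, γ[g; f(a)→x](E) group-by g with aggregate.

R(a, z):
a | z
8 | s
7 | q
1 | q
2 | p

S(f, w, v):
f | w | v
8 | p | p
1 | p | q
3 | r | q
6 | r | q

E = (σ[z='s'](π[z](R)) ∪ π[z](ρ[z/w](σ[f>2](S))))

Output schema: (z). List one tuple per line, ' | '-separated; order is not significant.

Row counts bottom-up:
  R → 4
  π[z](R) → 4
  σ[z='s'](π[z](R)) → 1
  S → 4
  σ[f>2](S) → 3
  ρ[z/w](σ[f>2](S)) → 3
  π[z](ρ[z/w](σ[f>2](S))) → 3
  (σ[z='s'](π[z](R)) ∪ π[z](ρ[z/w](σ[f>2](S)))) → 4

== RESULT ==
z
p
r
r
s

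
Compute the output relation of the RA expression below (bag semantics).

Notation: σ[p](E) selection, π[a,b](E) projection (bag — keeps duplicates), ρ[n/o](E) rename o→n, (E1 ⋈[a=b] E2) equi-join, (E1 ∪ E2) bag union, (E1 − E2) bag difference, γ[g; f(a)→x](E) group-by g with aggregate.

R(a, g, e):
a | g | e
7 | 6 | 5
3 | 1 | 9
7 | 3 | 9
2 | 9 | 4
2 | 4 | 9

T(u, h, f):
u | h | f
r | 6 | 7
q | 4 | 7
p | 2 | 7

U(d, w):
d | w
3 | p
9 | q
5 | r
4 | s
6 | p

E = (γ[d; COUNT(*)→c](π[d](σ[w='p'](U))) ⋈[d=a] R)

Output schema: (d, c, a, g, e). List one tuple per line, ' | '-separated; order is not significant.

Row counts bottom-up:
  U → 5
  σ[w='p'](U) → 2
  π[d](σ[w='p'](U)) → 2
  γ[d; COUNT(*)→c](π[d](σ[w='p'](U))) → 2
  R → 5
  (γ[d; COUNT(*)→c](π[d](σ[w='p'](U))) ⋈[d=a] R) → 1

== RESULT ==
d | c | a | g | e
3 | 1 | 3 | 1 | 9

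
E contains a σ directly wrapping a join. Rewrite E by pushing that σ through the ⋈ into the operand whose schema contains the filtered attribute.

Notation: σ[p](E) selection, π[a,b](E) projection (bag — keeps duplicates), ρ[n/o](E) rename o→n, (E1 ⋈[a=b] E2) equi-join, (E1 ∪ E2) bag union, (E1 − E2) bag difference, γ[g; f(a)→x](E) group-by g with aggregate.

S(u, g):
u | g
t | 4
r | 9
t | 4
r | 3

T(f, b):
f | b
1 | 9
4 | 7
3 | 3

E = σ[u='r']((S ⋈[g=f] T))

σ filters on u, owned by the left side.
E' = (σ[u='r'](S) ⋈[g=f] T)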